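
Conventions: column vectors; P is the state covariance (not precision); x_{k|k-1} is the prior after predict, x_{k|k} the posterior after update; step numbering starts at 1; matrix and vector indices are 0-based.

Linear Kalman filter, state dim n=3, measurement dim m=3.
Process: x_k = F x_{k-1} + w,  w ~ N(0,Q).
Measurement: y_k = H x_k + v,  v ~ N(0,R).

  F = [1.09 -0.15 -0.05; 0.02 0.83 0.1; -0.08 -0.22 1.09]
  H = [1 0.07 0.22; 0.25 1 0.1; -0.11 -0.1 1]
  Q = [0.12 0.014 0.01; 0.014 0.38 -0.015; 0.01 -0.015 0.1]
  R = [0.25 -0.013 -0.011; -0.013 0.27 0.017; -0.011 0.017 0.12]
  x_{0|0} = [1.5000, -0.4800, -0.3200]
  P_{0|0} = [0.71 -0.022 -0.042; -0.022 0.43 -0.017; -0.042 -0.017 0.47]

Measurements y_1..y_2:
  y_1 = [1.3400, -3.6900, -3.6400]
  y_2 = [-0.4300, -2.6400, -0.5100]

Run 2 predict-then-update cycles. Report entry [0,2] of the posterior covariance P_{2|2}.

step 1: x^-=[1.7230, -0.4004, -0.3632]  P^-=[0.9859 -0.0498 -0.1058; -0.0498 0.6775 -0.0575; -0.1058 -0.0575 0.6985]  S=[1.2177 0.2161 -0.0712; 0.2161 0.9744 -0.0835; -0.0712 -0.0835 0.8708]  K=[0.7767 0.0036 -0.1765; -0.1416 0.7010 -0.0819; 0.0776 0.0396 0.8322]  nu=[-0.2751, -3.6840, -3.1273]  x^+=[2.0482, -2.6879, -3.1330]  P^+=[0.2033 -0.0616 -0.0135; -0.0616 0.2034 0.0172; -0.0135 0.0172 0.0999]
step 2: x^-=[2.7923, -2.5033, -2.9875]  P^-=[0.3883 -0.0654 -0.0111; -0.0654 0.5220 -0.0222; -0.0111 -0.0222 0.2218]  S=[0.6369 0.0522 -0.0134; 0.0522 0.7808 -0.0395; -0.0134 -0.0395 0.3571]  K=[0.5969 -0.0063 -0.1106; -0.1085 0.6459 -0.1208; 0.0682 0.0240 0.6358]  nu=[-2.3899, -0.5360, 2.5343]  x^+=[1.0890, -2.8965, -1.5519]  P^+=[0.1557 -0.0495 -0.0078; -0.0495 0.1850 0.0107; -0.0078 0.0107 0.0762]

P_post[0,2] = -0.0078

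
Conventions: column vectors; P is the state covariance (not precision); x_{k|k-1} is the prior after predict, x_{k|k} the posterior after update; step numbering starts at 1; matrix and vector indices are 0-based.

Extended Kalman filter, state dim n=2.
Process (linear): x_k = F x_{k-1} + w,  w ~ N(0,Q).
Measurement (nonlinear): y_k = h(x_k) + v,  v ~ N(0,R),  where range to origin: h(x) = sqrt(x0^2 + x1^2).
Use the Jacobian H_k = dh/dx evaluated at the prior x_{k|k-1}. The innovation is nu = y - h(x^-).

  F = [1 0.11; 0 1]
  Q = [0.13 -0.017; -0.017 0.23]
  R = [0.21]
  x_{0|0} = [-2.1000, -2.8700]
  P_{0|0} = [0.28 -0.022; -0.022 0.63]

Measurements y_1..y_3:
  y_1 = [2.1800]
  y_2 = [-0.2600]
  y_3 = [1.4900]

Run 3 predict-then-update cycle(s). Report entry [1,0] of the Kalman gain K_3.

step 1: x^-=[-2.4157, -2.8700]  P^-=[0.4128 0.0303; 0.0303 0.8600]  H_jac=[-0.6440 -0.7651]  S=[0.9144]  K=[-0.3160; -0.7409]  nu=[-1.5713]  x^+=[-1.9191, -1.7058]  P^+=[0.3214 -0.1838; -0.1838 0.3581]
step 2: x^-=[-2.1067, -1.7058]  P^-=[0.4153 -0.1614; -0.1614 0.5881]  H_jac=[-0.7772 -0.6293]  S=[0.5359]  K=[-0.4128; -0.4565]  nu=[-2.9707]  x^+=[-0.8803, -0.3497]  P^+=[0.3240 -0.2624; -0.2624 0.4764]
step 3: x^-=[-0.9188, -0.3497]  P^-=[0.4021 -0.2270; -0.2270 0.7064]  H_jac=[-0.9346 -0.3557]  S=[0.4996]  K=[-0.5905; -0.0783]  nu=[0.5069]  x^+=[-1.2181, -0.3894]  P^+=[0.2279 -0.2501; -0.2501 0.7034]

K[1,0] = -0.0783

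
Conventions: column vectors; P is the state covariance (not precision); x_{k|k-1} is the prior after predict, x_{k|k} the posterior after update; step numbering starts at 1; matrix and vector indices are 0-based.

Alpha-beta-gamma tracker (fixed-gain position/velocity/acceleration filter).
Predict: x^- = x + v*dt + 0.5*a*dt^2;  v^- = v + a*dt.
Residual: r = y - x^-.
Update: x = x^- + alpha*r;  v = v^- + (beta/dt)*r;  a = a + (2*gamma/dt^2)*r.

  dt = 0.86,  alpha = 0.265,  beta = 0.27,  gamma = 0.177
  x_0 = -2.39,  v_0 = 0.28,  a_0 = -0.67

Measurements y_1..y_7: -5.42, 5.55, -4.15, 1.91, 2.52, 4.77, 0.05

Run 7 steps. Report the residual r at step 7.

step 1: x_pred=-2.3970  r=-3.0230  x^+=-3.1981  v^+=-1.2453  a^+=-2.1169
step 2: x_pred=-5.0519  r=10.6019  x^+=-2.2424  v^+=0.2626  a^+=2.9575
step 3: x_pred=-0.9228  r=-3.2272  x^+=-1.7780  v^+=1.7929  a^+=1.4129
step 4: x_pred=0.2864  r=1.6236  x^+=0.7166  v^+=3.5177  a^+=2.1900
step 5: x_pred=4.5517  r=-2.0317  x^+=4.0133  v^+=4.7632  a^+=1.2175
step 6: x_pred=8.5600  r=-3.7900  x^+=7.5556  v^+=4.6205  a^+=-0.5965
step 7: x_pred=11.3086  r=-11.2586  x^+=8.3251  v^+=0.5728  a^+=-5.9853

resid = -11.2586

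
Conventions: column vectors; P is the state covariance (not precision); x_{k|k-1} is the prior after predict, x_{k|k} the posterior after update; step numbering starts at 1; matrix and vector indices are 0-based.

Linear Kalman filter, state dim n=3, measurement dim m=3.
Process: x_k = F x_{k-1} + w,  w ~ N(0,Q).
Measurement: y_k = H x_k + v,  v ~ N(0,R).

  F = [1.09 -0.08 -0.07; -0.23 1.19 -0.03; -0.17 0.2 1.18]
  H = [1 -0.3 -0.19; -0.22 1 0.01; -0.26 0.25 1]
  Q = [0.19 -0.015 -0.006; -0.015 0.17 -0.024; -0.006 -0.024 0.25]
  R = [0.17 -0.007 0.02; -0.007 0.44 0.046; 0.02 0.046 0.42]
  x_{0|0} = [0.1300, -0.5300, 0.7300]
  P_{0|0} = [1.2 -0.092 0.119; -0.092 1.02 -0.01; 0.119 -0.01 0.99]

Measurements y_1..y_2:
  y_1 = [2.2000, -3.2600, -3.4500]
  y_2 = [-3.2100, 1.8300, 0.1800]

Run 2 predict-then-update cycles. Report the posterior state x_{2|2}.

step 1: x^-=[0.1330, -0.6825, 0.7333]  P^-=[1.6249 -0.5331 -0.1922; -0.5331 1.7315 0.2078; -0.1922 0.2078 1.6577]  S=[2.4271 -1.5054 -1.2961; -1.5054 2.4899 1.0074; -1.2961 1.0074 2.5690]  K=[0.8923 0.1387 0.1046; 0.0283 0.7511 0.0231; 0.0899 -0.1593 0.7928]  nu=[2.0016, -2.5556, -3.9781]  x^+=[1.1483, -2.6372, -1.8335]  P^+=[0.2018 0.1030 0.0949; 0.1030 0.3542 -0.0170; 0.0949 -0.0170 0.3564]
step 2: x^-=[1.5909, -3.3473, -2.8861]  P^-=[0.4011 0.0368 0.0704; 0.0368 0.6287 -0.0190; 0.0704 -0.0190 0.7131]  S=[0.6024 -0.2387 -0.1744; -0.2387 1.0713 0.1870; -0.1744 0.1870 1.1486]  K=[0.6814 0.0928 0.0668; -0.0142 0.5731 0.0165; 0.0321 -0.1277 0.6264]  nu=[-6.3535, 5.5562, 4.3166]  x^+=[-1.9341, -0.0017, -1.0957]  P^+=[0.1508 0.0716 0.0673; 0.0716 0.2689 -0.0156; 0.0673 -0.0156 0.2793]

x_post = [-1.9341, -0.0017, -1.0957]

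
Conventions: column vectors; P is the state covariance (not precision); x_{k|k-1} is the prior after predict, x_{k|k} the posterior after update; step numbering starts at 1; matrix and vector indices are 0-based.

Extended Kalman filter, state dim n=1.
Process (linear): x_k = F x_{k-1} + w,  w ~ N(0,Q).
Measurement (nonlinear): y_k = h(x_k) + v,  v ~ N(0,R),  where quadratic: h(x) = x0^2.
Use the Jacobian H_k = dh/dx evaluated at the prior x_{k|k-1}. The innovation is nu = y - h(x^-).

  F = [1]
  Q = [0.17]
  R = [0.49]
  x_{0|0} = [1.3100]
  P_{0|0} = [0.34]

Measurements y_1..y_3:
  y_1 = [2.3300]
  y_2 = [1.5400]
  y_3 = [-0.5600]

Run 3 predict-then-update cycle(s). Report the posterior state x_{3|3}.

step 1: x^-=[1.3100]  P^-=[0.5100]  H_jac=[2.6200]  S=[3.9908]  K=[0.3348]  nu=[0.6139]  x^+=[1.5155]  P^+=[0.0626]
step 2: x^-=[1.5155]  P^-=[0.2326]  H_jac=[3.0311]  S=[2.6272]  K=[0.2684]  nu=[-0.7569]  x^+=[1.3124]  P^+=[0.0434]
step 3: x^-=[1.3124]  P^-=[0.2134]  H_jac=[2.6248]  S=[1.9602]  K=[0.2857]  nu=[-2.2824]  x^+=[0.6602]  P^+=[0.0533]

x_post = [0.6602]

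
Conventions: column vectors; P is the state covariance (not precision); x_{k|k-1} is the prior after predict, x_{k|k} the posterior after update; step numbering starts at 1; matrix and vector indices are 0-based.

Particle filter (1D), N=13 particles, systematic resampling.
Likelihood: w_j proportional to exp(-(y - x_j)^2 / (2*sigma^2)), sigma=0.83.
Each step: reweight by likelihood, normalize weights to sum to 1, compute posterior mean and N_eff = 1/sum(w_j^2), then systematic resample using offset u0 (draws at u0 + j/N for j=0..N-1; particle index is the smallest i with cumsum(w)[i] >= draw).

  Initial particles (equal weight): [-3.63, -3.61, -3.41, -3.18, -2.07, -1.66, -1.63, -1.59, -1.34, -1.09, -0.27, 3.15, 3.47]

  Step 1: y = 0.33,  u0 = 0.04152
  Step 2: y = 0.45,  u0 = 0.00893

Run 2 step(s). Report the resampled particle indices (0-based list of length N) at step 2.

step 1: w=[0.0000, 0.0000, 0.0000, 0.0001, 0.0114, 0.0421, 0.0459, 0.0514, 0.0986, 0.1727, 0.5747, 0.0023, 0.0006]  mean=-0.7169  Neff=2.6557  idx=[5, 7, 8, 9, 9, 10, 10, 10, 10, 10, 10, 10, 10]
step 2: w=[0.0065, 0.0081, 0.0162, 0.0296, 0.0296, 0.1137, 0.1137, 0.1137, 0.1137, 0.1137, 0.1137, 0.1137, 0.1137]  mean=-0.3557  Neff=9.4680  idx=[1, 4, 5, 6, 6, 7, 8, 9, 9, 10, 11, 11, 12]

resampled_idx = [1, 4, 5, 6, 6, 7, 8, 9, 9, 10, 11, 11, 12]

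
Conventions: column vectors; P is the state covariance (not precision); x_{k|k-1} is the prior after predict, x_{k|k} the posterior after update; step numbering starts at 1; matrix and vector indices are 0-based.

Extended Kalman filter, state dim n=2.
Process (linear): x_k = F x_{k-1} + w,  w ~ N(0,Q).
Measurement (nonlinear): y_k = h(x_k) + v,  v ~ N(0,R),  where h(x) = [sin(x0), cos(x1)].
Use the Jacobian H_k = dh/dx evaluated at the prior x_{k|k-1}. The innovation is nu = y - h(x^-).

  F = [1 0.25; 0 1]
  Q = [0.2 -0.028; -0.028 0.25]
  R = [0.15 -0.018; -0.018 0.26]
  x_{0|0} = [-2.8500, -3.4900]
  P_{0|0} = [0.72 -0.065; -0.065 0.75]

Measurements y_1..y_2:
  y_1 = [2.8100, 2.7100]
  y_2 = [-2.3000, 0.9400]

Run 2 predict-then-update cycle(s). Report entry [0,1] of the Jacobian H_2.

step 1: x^-=[-3.7225, -3.4900]  P^-=[0.9344 0.0945; 0.0945 1.0000]  H_jac=[-0.8360 0.0000; 0.0000 -0.3414]  S=[0.8030 0.0090; 0.0090 0.3766]  K=[-0.9721 -0.0625; -0.0883 -0.9045]  nu=[2.2612, 3.6499]  x^+=[-6.1487, -6.9911]  P^+=[0.1731 -0.0036; -0.0036 0.6842]
step 2: x^-=[-7.8965, -6.9911]  P^-=[0.4140 0.1394; 0.1394 0.9342]  H_jac=[-0.0425 0.0000; 0.0000 0.6503]  S=[0.1507 -0.0219; -0.0219 0.6550]  K=[-0.0972 0.1352; 0.0956 0.9306]  nu=[-1.3009, 0.1803]  x^+=[-7.7457, -6.9477]  P^+=[0.4001 0.0567; 0.0567 0.3694]

H_jac[0,1] = 0.0000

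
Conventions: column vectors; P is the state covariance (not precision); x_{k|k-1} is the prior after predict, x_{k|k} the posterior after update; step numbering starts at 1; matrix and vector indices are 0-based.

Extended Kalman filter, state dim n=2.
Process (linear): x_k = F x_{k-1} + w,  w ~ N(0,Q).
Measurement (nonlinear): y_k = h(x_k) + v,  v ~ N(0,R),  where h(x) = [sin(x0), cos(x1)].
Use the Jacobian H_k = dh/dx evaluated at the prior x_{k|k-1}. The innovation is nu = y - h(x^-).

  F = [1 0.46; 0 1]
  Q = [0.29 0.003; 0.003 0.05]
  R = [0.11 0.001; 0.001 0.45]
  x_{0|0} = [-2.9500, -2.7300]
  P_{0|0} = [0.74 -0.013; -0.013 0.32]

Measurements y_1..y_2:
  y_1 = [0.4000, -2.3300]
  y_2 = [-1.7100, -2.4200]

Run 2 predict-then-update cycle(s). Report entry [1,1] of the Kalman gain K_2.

step 1: x^-=[-4.2058, -2.7300]  P^-=[1.0858 0.1372; 0.1372 0.3700]  H_jac=[-0.4852 0.0000; 0.0000 0.4001]  S=[0.3656 -0.0256; -0.0256 0.5092]  K=[-1.4384 0.0354; -0.1623 0.2825]  nu=[-0.4744, -1.4135]  x^+=[-3.5734, -3.0524]  P^+=[0.3260 0.0362; 0.0362 0.3174]
step 2: x^-=[-4.9775, -3.0524]  P^-=[0.7165 0.1852; 0.1852 0.3674]  H_jac=[0.2620 0.0000; 0.0000 0.0891]  S=[0.1592 0.0053; 0.0053 0.4529]  K=[1.1786 0.0226; 0.3025 0.0687]  nu=[-2.6751, -1.4240]  x^+=[-8.1624, -3.9595]  P^+=[0.4949 0.1273; 0.1273 0.3504]

K[1,1] = 0.0687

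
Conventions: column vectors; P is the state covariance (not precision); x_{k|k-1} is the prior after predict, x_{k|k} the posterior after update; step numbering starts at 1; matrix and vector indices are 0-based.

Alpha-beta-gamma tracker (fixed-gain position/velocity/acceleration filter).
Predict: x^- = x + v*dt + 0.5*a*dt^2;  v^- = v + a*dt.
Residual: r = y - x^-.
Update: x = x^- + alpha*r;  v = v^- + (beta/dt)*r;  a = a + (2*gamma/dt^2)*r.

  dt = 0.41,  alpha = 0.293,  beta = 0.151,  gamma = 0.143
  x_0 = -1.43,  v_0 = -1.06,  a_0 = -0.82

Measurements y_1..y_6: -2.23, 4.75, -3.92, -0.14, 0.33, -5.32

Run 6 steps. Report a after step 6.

step 1: x_pred=-1.9335  r=-0.2965  x^+=-2.0204  v^+=-1.5054  a^+=-1.3244
step 2: x_pred=-2.7489  r=7.4989  x^+=-0.5517  v^+=0.7134  a^+=11.4340
step 3: x_pred=0.7018  r=-4.6218  x^+=-0.6524  v^+=3.6992  a^+=3.5706
step 4: x_pred=1.1644  r=-1.3044  x^+=0.7822  v^+=4.6827  a^+=1.3514
step 5: x_pred=2.8157  r=-2.4857  x^+=2.0874  v^+=4.3214  a^+=-2.8777
step 6: x_pred=3.6173  r=-8.9373  x^+=0.9987  v^+=-0.1500  a^+=-18.0833

a_post = -18.0833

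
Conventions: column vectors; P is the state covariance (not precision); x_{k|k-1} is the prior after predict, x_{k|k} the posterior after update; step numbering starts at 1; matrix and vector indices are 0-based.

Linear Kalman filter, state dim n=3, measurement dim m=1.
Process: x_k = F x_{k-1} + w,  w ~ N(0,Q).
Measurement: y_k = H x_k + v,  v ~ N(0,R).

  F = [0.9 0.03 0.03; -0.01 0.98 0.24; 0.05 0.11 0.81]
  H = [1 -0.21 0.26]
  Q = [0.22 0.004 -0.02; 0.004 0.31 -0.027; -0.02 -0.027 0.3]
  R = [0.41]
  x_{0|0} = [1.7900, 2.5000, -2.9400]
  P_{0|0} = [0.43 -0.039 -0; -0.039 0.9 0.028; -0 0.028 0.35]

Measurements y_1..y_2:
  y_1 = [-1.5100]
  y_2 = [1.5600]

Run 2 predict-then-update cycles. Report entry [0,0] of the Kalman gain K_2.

K[0,0] = 0.4703

step 1: x^-=[1.5978, 1.7265, -2.0169]  P^-=[0.5674 -0.0043 0.0077; -0.0043 1.2085 0.1589; 0.0077 0.1589 0.5462]  S=[1.0560]  K=[0.5400; -0.2052; 0.1101]  nu=[-2.2208]  x^+=[0.3985, 2.1823, -2.2615]  P^+=[0.2594 0.1128 -0.0551; 0.1128 1.1640 0.1828; -0.0551 0.1828 0.5334]
step 2: x^-=[0.3563, 1.5919, -1.5718]  P^-=[0.4351 0.1340 -0.0154; 0.1340 1.5427 0.3572; -0.0154 0.3572 0.6940]  S=[0.8568]  K=[0.4703; -0.1134; 0.1051]  nu=[1.9467]  x^+=[1.2719, 1.3711, -1.3673]  P^+=[0.2456 0.1797 -0.0578; 0.1797 1.5317 0.3674; -0.0578 0.3674 0.6846]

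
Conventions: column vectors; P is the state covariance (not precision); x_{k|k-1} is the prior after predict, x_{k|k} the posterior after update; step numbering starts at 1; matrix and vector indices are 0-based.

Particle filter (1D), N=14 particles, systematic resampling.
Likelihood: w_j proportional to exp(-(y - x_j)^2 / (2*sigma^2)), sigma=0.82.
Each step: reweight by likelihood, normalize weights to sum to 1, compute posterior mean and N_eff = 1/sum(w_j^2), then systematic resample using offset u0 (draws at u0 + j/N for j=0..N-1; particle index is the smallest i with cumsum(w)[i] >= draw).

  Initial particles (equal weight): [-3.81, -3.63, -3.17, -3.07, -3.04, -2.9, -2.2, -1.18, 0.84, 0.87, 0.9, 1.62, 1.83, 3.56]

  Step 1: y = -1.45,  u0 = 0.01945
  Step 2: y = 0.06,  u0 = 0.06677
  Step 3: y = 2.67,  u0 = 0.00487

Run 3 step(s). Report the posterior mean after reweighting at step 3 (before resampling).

post_mean = -1.1800

step 1: w=[0.0068, 0.0126, 0.0477, 0.0612, 0.0657, 0.0902, 0.2835, 0.4080, 0.0087, 0.0079, 0.0071, 0.0004, 0.0001, 0.0000]  mean=-1.9560  Neff=3.7635  idx=[2, 3, 4, 5, 6, 6, 6, 6, 7, 7, 7, 7, 7, 7]
step 2: w=[0.0002, 0.0003, 0.0004, 0.0007, 0.0112, 0.0112, 0.0112, 0.0112, 0.1589, 0.1589, 0.1589, 0.1589, 0.1589, 0.1589]  mean=-1.2287  Neff=6.5763  idx=[8, 8, 9, 9, 9, 10, 10, 11, 11, 12, 12, 13, 13, 13]
step 3: w=[0.0714, 0.0714, 0.0714, 0.0714, 0.0714, 0.0714, 0.0714, 0.0714, 0.0714, 0.0714, 0.0714, 0.0714, 0.0714, 0.0714]  mean=-1.1800  Neff=14.0000  idx=[0, 1, 2, 3, 4, 5, 6, 7, 8, 9, 10, 11, 12, 13]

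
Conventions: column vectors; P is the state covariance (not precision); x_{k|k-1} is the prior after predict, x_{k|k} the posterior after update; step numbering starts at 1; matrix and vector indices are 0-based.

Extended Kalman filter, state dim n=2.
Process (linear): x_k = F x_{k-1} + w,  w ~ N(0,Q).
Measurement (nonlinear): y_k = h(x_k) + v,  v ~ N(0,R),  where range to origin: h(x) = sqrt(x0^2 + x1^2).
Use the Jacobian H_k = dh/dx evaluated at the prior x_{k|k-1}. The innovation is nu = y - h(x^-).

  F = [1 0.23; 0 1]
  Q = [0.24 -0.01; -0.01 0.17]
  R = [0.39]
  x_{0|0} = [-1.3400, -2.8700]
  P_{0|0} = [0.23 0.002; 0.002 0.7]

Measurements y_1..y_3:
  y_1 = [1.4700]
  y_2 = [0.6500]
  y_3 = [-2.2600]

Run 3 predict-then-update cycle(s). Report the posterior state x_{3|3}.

step 1: x^-=[-2.0001, -2.8700]  P^-=[0.5080 0.1530; 0.1530 0.8700]  H_jac=[-0.5718 -0.8204]  S=[1.2852]  K=[-0.3236; -0.6235]  nu=[-2.0282]  x^+=[-1.3437, -1.6055]  P^+=[0.3733 -0.1063; -0.1063 0.3705]
step 2: x^-=[-1.7130, -1.6055]  P^-=[0.5840 -0.0311; -0.0311 0.5405]  H_jac=[-0.7296 -0.6839]  S=[0.9226]  K=[-0.4388; -0.3760]  nu=[-1.6977]  x^+=[-0.9680, -0.9672]  P^+=[0.4064 -0.1833; -0.1833 0.4100]
step 3: x^-=[-1.1904, -0.9672]  P^-=[0.5837 -0.0990; -0.0990 0.5800]  H_jac=[-0.7761 -0.6306]  S=[0.8753]  K=[-0.4462; -0.3300]  nu=[-3.7938]  x^+=[0.5025, 0.2849]  P^+=[0.4094 -0.2279; -0.2279 0.4847]

x_post = [0.5025, 0.2849]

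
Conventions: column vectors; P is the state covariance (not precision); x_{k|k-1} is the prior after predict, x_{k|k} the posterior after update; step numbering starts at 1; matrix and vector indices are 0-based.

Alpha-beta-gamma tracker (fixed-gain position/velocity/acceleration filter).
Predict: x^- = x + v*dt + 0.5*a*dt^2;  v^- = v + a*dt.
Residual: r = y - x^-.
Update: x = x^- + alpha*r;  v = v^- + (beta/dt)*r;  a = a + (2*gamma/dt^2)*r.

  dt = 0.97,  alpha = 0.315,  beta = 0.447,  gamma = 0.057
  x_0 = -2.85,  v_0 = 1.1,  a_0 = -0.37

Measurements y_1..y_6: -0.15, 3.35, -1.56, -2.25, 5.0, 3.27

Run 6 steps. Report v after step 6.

step 1: x_pred=-1.9571  r=1.8071  x^+=-1.3878  v^+=1.5738  a^+=-0.1511
step 2: x_pred=0.0677  r=3.2823  x^+=1.1016  v^+=2.9399  a^+=0.2466
step 3: x_pred=4.0693  r=-5.6293  x^+=2.2961  v^+=0.5850  a^+=-0.4354
step 4: x_pred=2.6587  r=-4.9087  x^+=1.1124  v^+=-2.0994  a^+=-1.0302
step 5: x_pred=-1.4087  r=6.4087  x^+=0.6101  v^+=-0.1454  a^+=-0.2537
step 6: x_pred=0.3497  r=2.9203  x^+=1.2696  v^+=0.9543  a^+=0.1001

v_post = 0.9543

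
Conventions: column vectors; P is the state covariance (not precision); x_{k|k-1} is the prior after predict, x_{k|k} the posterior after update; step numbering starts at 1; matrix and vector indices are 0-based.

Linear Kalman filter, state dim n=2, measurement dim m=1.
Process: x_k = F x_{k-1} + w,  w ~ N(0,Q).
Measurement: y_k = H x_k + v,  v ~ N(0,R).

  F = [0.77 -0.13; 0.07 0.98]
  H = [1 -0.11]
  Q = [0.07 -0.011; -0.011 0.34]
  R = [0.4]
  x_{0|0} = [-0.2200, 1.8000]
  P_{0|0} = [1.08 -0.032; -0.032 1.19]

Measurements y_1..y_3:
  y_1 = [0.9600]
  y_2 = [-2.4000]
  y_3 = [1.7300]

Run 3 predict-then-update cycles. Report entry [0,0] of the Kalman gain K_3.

step 1: x^-=[-0.4034, 1.7486]  P^-=[0.7368 -0.1282; -0.1282 1.4838]  S=[1.1830]  K=[0.6348; -0.2464]  nu=[1.5557]  x^+=[0.5842, 1.3653]  P^+=[0.2602 0.0568; 0.0568 1.4120]
step 2: x^-=[0.2723, 1.3789]  P^-=[0.2367 -0.1345; -0.1345 1.7051]  S=[0.6870]  K=[0.3662; -0.4689]  nu=[-2.5206]  x^+=[-0.6506, 2.5608]  P^+=[0.1446 -0.0166; -0.0166 1.5541]
step 3: x^-=[-0.8339, 2.4640]  P^-=[0.1853 -0.2136; -0.2136 1.8310]  S=[0.6545]  K=[0.3191; -0.6341]  nu=[2.8349]  x^+=[0.0707, 0.6665]  P^+=[0.1187 -0.0812; -0.0812 1.5679]

K[0,0] = 0.3191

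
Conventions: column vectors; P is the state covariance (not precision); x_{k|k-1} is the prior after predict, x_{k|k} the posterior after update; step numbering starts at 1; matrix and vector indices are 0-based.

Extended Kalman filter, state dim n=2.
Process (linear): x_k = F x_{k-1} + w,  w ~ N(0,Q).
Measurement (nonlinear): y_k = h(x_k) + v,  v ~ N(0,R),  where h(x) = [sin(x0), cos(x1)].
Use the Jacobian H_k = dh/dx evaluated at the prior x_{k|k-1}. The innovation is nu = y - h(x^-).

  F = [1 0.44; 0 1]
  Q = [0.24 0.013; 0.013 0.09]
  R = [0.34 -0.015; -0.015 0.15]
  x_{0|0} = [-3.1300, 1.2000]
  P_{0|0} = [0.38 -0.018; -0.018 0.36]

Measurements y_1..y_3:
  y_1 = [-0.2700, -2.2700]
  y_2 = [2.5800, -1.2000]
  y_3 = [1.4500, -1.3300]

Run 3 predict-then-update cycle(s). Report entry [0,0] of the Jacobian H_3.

H_jac[0,0] = -0.7912

step 1: x^-=[-2.6020, 1.2000]  P^-=[0.6739 0.1534; 0.1534 0.4500]  H_jac=[-0.8579 0.0000; 0.0000 -0.9320]  S=[0.8360 0.1077; 0.1077 0.5409]  K=[-0.6748 -0.1300; -0.0591 -0.7636]  nu=[0.2438, -2.6324]  x^+=[-2.4243, 3.1957]  P^+=[0.2652 0.0101; 0.0101 0.1219]
step 2: x^-=[-1.0181, 3.1957]  P^-=[0.5376 0.0767; 0.0767 0.2119]  H_jac=[0.5249 0.0000; 0.0000 0.0541]  S=[0.4882 -0.0128; -0.0128 0.1506]  K=[0.5802 0.0769; 0.0847 0.0834]  nu=[3.4311, -0.2015]  x^+=[0.9570, 3.4695]  P^+=[0.3736 0.0525; 0.0525 0.2076]
step 3: x^-=[2.4836, 3.4695]  P^-=[0.6999 0.1568; 0.1568 0.2976]  H_jac=[-0.7912 0.0000; 0.0000 0.3221]  S=[0.7782 -0.0550; -0.0550 0.1809]  K=[-0.7071 0.0644; -0.1247 0.4920]  nu=[0.8384, -0.3833]  x^+=[1.8660, 3.1764]  P^+=[0.3051 0.0629; 0.0629 0.2349]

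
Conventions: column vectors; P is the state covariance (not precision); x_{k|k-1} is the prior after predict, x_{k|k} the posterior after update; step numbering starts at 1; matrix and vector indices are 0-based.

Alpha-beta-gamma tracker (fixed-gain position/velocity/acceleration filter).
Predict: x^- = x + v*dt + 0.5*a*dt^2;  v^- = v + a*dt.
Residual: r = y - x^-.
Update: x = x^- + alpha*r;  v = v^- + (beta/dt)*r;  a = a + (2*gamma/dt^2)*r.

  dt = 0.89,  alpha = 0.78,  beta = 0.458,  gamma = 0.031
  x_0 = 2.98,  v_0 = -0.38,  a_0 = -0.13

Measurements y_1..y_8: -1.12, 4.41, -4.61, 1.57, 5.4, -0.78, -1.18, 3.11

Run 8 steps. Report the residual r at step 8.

resid = 5.4136

step 1: x_pred=2.5903  r=-3.7103  x^+=-0.3037  v^+=-2.4051  a^+=-0.4204
step 2: x_pred=-2.6107  r=7.0207  x^+=2.8654  v^+=0.8337  a^+=0.1291
step 3: x_pred=3.6586  r=-8.2686  x^+=-2.7909  v^+=-3.3065  a^+=-0.5181
step 4: x_pred=-5.9388  r=7.5088  x^+=-0.0819  v^+=0.0966  a^+=0.0697
step 5: x_pred=0.0316  r=5.3684  x^+=4.2189  v^+=2.9212  a^+=0.4899
step 6: x_pred=7.0128  r=-7.7928  x^+=0.9344  v^+=-0.6531  a^+=-0.1201
step 7: x_pred=0.3056  r=-1.4856  x^+=-0.8532  v^+=-1.5245  a^+=-0.2364
step 8: x_pred=-2.3036  r=5.4136  x^+=1.9190  v^+=1.0510  a^+=0.1873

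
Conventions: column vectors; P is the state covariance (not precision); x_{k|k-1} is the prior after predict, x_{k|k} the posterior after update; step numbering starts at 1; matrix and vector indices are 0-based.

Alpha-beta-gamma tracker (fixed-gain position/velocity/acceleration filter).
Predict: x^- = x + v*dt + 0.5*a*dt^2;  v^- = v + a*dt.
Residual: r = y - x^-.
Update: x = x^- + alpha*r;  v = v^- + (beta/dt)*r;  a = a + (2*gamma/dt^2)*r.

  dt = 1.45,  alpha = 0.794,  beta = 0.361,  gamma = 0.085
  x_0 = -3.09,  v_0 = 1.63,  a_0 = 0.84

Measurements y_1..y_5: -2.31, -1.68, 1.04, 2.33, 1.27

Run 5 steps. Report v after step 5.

v_post = 0.8384

step 1: x_pred=0.1565  r=-2.4665  x^+=-1.8019  v^+=2.2339  a^+=0.6406
step 2: x_pred=2.1107  r=-3.7907  x^+=-0.8991  v^+=2.2190  a^+=0.3341
step 3: x_pred=2.6696  r=-1.6296  x^+=1.3757  v^+=2.2977  a^+=0.2023
step 4: x_pred=4.9200  r=-2.5900  x^+=2.8635  v^+=1.9462  a^+=-0.0071
step 5: x_pred=5.6780  r=-4.4080  x^+=2.1781  v^+=0.8384  a^+=-0.3635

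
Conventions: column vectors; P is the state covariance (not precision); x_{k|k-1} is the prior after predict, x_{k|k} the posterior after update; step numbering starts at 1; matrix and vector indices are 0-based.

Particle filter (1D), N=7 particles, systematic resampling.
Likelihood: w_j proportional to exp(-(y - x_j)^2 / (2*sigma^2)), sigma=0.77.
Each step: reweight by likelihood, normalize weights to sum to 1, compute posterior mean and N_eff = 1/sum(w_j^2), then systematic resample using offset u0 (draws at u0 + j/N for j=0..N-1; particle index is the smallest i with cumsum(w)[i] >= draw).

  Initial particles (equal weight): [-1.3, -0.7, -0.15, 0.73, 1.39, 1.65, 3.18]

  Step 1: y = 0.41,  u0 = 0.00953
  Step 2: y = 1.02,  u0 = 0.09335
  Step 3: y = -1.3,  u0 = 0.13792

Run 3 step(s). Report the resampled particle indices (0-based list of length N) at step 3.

resampled_idx = [0, 0, 0, 0, 0, 2, 5]

step 1: w=[0.0299, 0.1244, 0.2700, 0.3226, 0.1565, 0.0962, 0.0005]  mean=0.4470  Neff=4.4045  idx=[0, 1, 2, 3, 3, 3, 4]
step 2: w=[0.0026, 0.0202, 0.0770, 0.2275, 0.2275, 0.2275, 0.2176]  mean=0.7718  Neff=4.7842  idx=[2, 3, 4, 4, 5, 6, 6]
step 3: w=[0.7187, 0.0679, 0.0679, 0.0679, 0.0679, 0.0049, 0.0049]  mean=0.1040  Neff=1.8690  idx=[0, 0, 0, 0, 0, 2, 5]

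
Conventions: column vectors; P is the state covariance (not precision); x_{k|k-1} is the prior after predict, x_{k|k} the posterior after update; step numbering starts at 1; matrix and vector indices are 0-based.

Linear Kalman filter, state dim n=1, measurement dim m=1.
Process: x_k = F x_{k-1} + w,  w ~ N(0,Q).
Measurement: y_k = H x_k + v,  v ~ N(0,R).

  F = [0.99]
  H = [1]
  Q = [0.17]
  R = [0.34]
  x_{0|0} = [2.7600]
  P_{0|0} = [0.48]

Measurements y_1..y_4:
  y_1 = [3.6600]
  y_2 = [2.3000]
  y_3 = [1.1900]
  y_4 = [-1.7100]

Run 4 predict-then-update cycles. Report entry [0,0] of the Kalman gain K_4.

step 1: x^-=[2.7324]  P^-=[0.6404]  S=[0.9804]  K=[0.6532]  nu=[0.9276]  x^+=[3.3383]  P^+=[0.2221]
step 2: x^-=[3.3049]  P^-=[0.3877]  S=[0.7277]  K=[0.5328]  nu=[-1.0049]  x^+=[2.7696]  P^+=[0.1811]
step 3: x^-=[2.7419]  P^-=[0.3475]  S=[0.6875]  K=[0.5055]  nu=[-1.5519]  x^+=[1.9574]  P^+=[0.1719]
step 4: x^-=[1.9379]  P^-=[0.3384]  S=[0.6784]  K=[0.4989]  nu=[-3.6479]  x^+=[0.1181]  P^+=[0.1696]

K[0,0] = 0.4989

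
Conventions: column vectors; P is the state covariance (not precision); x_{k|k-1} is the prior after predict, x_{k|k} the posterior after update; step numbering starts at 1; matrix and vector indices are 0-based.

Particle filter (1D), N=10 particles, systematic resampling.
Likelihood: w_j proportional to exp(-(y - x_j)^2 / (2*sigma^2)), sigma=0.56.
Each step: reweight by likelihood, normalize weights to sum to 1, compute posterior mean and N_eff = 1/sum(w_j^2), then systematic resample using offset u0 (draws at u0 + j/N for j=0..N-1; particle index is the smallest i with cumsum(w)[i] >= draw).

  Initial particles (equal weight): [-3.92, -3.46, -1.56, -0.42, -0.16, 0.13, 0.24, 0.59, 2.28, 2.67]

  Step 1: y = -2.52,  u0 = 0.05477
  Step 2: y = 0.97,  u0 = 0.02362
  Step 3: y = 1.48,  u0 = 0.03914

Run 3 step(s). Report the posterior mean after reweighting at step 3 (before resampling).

step 1: w=[0.0846, 0.4705, 0.4429, 0.0017, 0.0003, 0.0000, 0.0000, 0.0000, 0.0000, 0.0000]  mean=-2.6513  Neff=2.3546  idx=[0, 1, 1, 1, 1, 1, 2, 2, 2, 2]
step 2: w=[0.0000, 0.0000, 0.0000, 0.0000, 0.0000, 0.0000, 0.2500, 0.2500, 0.2500, 0.2500]  mean=-1.5600  Neff=4.0000  idx=[6, 6, 6, 7, 7, 8, 8, 8, 9, 9]
step 3: w=[0.1000, 0.1000, 0.1000, 0.1000, 0.1000, 0.1000, 0.1000, 0.1000, 0.1000, 0.1000]  mean=-1.5600  Neff=10.0000  idx=[0, 1, 2, 3, 4, 5, 6, 7, 8, 9]

post_mean = -1.5600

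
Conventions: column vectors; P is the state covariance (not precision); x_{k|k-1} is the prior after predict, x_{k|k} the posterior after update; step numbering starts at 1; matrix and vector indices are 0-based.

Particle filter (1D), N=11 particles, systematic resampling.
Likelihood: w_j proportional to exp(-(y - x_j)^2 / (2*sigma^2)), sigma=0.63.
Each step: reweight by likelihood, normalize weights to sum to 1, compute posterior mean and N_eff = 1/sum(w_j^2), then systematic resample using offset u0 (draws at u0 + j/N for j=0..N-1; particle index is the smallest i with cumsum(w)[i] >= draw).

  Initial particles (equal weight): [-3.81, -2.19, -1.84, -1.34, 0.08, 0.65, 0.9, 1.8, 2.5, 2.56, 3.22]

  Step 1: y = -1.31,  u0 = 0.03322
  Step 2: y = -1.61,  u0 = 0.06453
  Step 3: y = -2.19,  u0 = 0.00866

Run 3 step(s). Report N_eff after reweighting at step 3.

N_eff = 9.7135

step 1: w=[0.0002, 0.1733, 0.3226, 0.4591, 0.0403, 0.0036, 0.0010, 0.0000, 0.0000, 0.0000, 0.0000]  mean=-1.5823  Neff=2.8863  idx=[1, 1, 2, 2, 2, 2, 3, 3, 3, 3, 3]
step 2: w=[0.0681, 0.0681, 0.0973, 0.0973, 0.0973, 0.0973, 0.0949, 0.0949, 0.0949, 0.0949, 0.0949]  mean=-1.6504  Neff=10.8466  idx=[0, 2, 3, 4, 5, 5, 6, 7, 8, 9, 10]
step 3: w=[0.1370, 0.1174, 0.1174, 0.1174, 0.1174, 0.1174, 0.0552, 0.0552, 0.0552, 0.0552, 0.0552]  mean=-1.7501  Neff=9.7135  idx=[0, 0, 1, 2, 3, 3, 4, 5, 6, 7, 9]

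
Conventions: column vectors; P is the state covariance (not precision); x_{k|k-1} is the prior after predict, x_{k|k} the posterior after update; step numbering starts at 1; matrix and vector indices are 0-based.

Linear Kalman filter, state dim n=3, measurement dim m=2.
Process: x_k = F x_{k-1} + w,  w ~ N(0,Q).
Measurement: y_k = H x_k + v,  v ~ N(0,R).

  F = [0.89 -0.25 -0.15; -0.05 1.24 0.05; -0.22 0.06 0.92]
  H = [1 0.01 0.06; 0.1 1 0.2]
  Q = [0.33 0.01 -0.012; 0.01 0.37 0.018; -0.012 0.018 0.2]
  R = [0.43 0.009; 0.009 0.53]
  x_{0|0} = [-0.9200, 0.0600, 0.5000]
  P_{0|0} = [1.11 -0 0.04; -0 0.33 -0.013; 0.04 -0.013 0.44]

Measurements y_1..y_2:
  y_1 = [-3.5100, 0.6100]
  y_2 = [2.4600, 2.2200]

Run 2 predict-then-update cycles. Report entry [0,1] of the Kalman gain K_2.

K[0,1] = -0.0426

step 1: x^-=[-0.9088, 0.1454, 0.6660]  P^-=[1.2281 -0.1403 -0.2578; -0.1403 0.8795 0.0579; -0.2578 0.0579 0.6097]  S=[1.6267 -0.0421; -0.0421 1.4309]  K=[0.7439 -0.0264; -0.0629 0.6111; -0.1330 0.1037]  nu=[-2.6426, 0.4223]  x^+=[-2.8858, 0.5697, 1.0612]  P^+=[0.3252 -0.0219 -0.0896; -0.0219 0.3355 -0.0501; -0.0896 -0.0501 0.5644]
step 2: x^-=[-2.8700, 0.9038, 1.6454]  P^-=[0.6512 -0.1319 -0.2253; -0.1319 0.8851 0.0263; -0.2253 0.0263 0.7260]  S=[1.0543 -0.0851; -0.0851 1.4257]  K=[0.6002 -0.0426; -0.0658 0.6113; -0.1645 0.0947]  nu=[5.2222, 1.2741]  x^+=[0.2100, 1.3388, 0.9068]  P^+=[0.2645 -0.0216 -0.1100; -0.0216 0.3409 -0.0767; -0.1100 -0.0767 0.6820]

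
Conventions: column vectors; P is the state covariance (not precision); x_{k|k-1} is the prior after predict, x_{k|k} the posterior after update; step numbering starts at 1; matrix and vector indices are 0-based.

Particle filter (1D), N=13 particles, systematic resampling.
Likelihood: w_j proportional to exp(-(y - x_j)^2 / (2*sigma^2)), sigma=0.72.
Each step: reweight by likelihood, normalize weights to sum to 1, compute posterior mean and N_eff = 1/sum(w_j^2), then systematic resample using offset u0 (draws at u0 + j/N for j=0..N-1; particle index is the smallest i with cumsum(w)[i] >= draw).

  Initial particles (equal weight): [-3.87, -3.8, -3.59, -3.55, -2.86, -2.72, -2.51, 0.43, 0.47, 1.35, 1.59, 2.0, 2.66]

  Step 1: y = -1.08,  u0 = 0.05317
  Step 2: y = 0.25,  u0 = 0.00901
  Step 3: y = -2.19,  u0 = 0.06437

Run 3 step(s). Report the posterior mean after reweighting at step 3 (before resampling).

post_mean = 0.4465

step 1: w=[0.0011, 0.0017, 0.0048, 0.0058, 0.0978, 0.1552, 0.2891, 0.2304, 0.2048, 0.0070, 0.0021, 0.0002, 0.0000]  mean=-1.2673  Neff=4.7089  idx=[4, 5, 5, 6, 6, 6, 6, 7, 7, 7, 8, 8, 8]
step 2: w=[0.0000, 0.0000, 0.0000, 0.0001, 0.0001, 0.0001, 0.0001, 0.1679, 0.1679, 0.1679, 0.1653, 0.1653, 0.1653]  mean=0.4483  Neff=6.0060  idx=[7, 7, 7, 8, 8, 9, 9, 10, 10, 11, 11, 12, 12]
step 3: w=[0.0841, 0.0841, 0.0841, 0.0841, 0.0841, 0.0841, 0.0841, 0.0686, 0.0686, 0.0686, 0.0686, 0.0686, 0.0686]  mean=0.4465  Neff=12.8702  idx=[0, 1, 2, 3, 4, 5, 6, 7, 8, 9, 10, 11, 12]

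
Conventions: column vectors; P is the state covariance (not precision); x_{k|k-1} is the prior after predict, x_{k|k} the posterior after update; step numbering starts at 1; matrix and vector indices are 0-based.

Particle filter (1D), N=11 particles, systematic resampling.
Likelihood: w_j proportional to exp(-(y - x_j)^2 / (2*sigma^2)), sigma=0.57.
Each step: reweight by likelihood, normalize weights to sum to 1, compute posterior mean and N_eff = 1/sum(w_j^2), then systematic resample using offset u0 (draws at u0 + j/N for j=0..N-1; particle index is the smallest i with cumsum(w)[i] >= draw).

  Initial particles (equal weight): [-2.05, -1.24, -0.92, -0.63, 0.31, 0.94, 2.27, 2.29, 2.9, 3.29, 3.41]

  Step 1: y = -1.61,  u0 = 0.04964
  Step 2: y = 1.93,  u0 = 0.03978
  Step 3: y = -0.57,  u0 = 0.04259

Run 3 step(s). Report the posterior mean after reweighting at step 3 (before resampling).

step 1: w=[0.3278, 0.3577, 0.2122, 0.1007, 0.0015, 0.0000, 0.0000, 0.0000, 0.0000, 0.0000, 0.0000]  mean=-1.3738  Neff=3.4412  idx=[0, 0, 0, 0, 1, 1, 1, 2, 2, 2, 3]
step 2: w=[0.0000, 0.0000, 0.0000, 0.0000, 0.0036, 0.0036, 0.0036, 0.0697, 0.0697, 0.0697, 0.7800]  mean=-0.6973  Neff=1.6052  idx=[7, 8, 10, 10, 10, 10, 10, 10, 10, 10, 10]
step 3: w=[0.0781, 0.0781, 0.0938, 0.0938, 0.0938, 0.0938, 0.0938, 0.0938, 0.0938, 0.0938, 0.0938]  mean=-0.6753  Neff=10.9515  idx=[0, 1, 2, 3, 4, 5, 6, 7, 8, 9, 10]

post_mean = -0.6753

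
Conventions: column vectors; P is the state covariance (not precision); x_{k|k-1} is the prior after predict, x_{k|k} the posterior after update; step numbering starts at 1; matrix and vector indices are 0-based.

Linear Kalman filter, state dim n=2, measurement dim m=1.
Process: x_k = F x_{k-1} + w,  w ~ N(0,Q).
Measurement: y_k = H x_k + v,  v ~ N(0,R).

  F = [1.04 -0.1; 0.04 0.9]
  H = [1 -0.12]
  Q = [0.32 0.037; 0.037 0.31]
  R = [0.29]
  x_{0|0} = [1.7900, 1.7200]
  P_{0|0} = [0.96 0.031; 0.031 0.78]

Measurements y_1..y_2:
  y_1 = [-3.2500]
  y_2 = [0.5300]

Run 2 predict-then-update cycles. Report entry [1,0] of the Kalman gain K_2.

step 1: x^-=[1.6896, 1.6196]  P^-=[1.3597 0.0356; 0.0356 0.9456]  S=[1.6548]  K=[0.8191; -0.0470]  nu=[-4.7452]  x^+=[-2.1972, 1.8428]  P^+=[0.2495 0.0994; 0.0994 0.9419]
step 2: x^-=[-2.4694, 1.5706]  P^-=[0.5786 0.0552; 0.0552 1.0805]  S=[0.8709]  K=[0.6567; -0.0855]  nu=[3.1879]  x^+=[-0.3758, 1.2982]  P^+=[0.2029 0.1041; 0.1041 1.0741]

K[1,0] = -0.0855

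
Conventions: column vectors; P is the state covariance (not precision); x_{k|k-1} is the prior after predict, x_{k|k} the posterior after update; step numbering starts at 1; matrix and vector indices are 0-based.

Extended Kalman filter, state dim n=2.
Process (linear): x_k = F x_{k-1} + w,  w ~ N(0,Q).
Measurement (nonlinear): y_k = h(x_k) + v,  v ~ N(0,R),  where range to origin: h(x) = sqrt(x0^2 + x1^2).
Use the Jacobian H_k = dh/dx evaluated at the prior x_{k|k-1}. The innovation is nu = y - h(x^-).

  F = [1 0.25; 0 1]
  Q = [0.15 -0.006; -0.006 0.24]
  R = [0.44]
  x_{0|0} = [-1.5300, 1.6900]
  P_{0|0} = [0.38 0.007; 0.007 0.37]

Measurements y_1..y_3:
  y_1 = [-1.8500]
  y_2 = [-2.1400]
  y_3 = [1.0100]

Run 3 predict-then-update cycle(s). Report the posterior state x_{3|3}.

x_post = [1.0718, 0.6610]

step 1: x^-=[-1.1075, 1.6900]  P^-=[0.5566 0.0935; 0.0935 0.6100]  H_jac=[-0.5481 0.8364]  S=[0.9482]  K=[-0.2393; 0.4840]  nu=[-3.8706]  x^+=[-0.1814, -0.1834]  P^+=[0.5023 0.2033; 0.2033 0.3879]
step 2: x^-=[-0.2272, -0.1834]  P^-=[0.7782 0.2943; 0.2943 0.6279]  H_jac=[-0.7781 -0.6281]  S=[1.4466]  K=[-0.5464; -0.4309]  nu=[-2.4320]  x^+=[1.1016, 0.8646]  P^+=[0.3463 -0.0463; -0.0463 0.3593]
step 3: x^-=[1.3178, 0.8646]  P^-=[0.4956 0.0375; 0.0375 0.5993]  H_jac=[0.8361 0.5486]  S=[1.0012]  K=[0.4345; 0.3596]  nu=[-0.5661]  x^+=[1.0718, 0.6610]  P^+=[0.3067 -0.1189; -0.1189 0.4698]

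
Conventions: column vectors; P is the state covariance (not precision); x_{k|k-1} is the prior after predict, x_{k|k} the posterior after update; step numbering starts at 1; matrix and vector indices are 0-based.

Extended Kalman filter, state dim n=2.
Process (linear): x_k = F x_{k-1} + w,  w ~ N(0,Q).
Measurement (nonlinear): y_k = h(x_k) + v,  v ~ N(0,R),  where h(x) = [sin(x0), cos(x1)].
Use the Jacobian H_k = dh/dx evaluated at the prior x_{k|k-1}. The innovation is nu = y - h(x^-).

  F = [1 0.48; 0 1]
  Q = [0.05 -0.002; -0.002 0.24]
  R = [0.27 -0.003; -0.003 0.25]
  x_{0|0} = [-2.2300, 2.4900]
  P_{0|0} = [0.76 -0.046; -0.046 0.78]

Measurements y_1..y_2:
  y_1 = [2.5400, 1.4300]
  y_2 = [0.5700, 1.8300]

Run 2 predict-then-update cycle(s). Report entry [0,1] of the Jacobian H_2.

H_jac[0,1] = 0.0000

step 1: x^-=[-1.0348, 2.4900]  P^-=[0.9456 0.3264; 0.3264 1.0200]  H_jac=[0.5107 0.0000; 0.0000 -0.6065]  S=[0.5166 -0.1041; -0.1041 0.6251]  K=[0.9012 -0.1666; 0.1276 -0.9683]  nu=[3.3998, 2.2251]  x^+=[1.6582, 0.7692]  P^+=[0.4774 0.0731; 0.0731 0.3998]
step 2: x^-=[2.0275, 0.7692]  P^-=[0.6897 0.2630; 0.2630 0.6398]  H_jac=[-0.4410 0.0000; 0.0000 -0.6956]  S=[0.4041 0.0777; 0.0777 0.5595]  K=[-0.7087 -0.2286; -0.1378 -0.7762]  nu=[-0.3275, 1.1115]  x^+=[2.0055, -0.0484]  P^+=[0.4324 0.0791; 0.0791 0.2784]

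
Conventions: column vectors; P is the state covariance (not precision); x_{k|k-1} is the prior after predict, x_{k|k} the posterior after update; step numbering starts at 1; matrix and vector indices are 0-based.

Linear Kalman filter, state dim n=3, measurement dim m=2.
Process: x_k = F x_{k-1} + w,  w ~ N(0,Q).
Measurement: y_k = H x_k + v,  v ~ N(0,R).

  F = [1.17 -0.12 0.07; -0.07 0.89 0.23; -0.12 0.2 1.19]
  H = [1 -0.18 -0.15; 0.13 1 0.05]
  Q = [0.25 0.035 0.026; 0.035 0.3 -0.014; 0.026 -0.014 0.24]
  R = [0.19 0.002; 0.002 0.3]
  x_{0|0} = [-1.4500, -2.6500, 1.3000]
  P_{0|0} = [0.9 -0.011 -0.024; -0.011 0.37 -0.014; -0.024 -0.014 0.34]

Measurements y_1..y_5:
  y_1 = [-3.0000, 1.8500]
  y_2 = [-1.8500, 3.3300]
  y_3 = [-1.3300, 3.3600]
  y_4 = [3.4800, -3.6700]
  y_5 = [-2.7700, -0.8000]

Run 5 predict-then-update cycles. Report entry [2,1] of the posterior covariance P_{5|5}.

step 1: x^-=[-1.2875, -1.9580, 1.1910]  P^-=[1.4884 -0.0911 -0.1151; -0.0911 0.6119 0.1410; -0.1151 0.1410 0.7500]  S=[1.7900 -0.0352; -0.0352 0.9278]  K=[0.8530 0.1365; -0.1115 0.6501; -0.1379 0.1710]  nu=[-1.8863, 3.9158]  x^+=[-2.3620, 0.7979, 2.1209]  P^+=[0.1769 0.0157 0.0784; 0.0157 0.1924 0.0065; 0.0784 0.0065 0.6871]
step 2: x^-=[-2.7109, 1.3633, 2.9669]  P^-=[0.5066 0.0485 0.1653; 0.0485 0.4878 0.2064; 0.1653 0.2064 1.2032]  S=[0.6836 -0.0094; -0.0094 0.8348]  K=[0.6942 0.1547; -0.0945 0.6032; -0.0718 0.3442]  nu=[1.5513, 2.1708]  x^+=[-1.2982, 2.5261, 3.6027]  P^+=[0.1592 0.0192 0.1571; 0.0192 0.1769 0.0277; 0.1571 0.0277 1.1003]
step 3: x^-=[-1.5698, 3.1677, 4.9483]  P^-=[0.4958 0.0834 0.3096; 0.0834 0.5030 0.3308; 0.3096 0.3308 1.7749]  S=[0.6369 0.0009; 0.0009 0.8746]  K=[0.6816 0.1861; -0.0899 0.6065; -0.0261 0.5258]  nu=[1.5522, 0.1489]  x^+=[-0.4841, 3.1184, 4.9860]  P^+=[0.1694 0.0234 0.2351; 0.0234 0.1762 0.0505; 0.2351 0.0505 1.5327]
step 4: x^-=[-0.5916, 3.9561, 6.6152]  P^-=[0.5230 0.1154 0.4503; 0.1154 0.5317 0.4652; 0.4503 0.4652 2.3757]  S=[0.6321 0.0090; 0.0090 0.9288]  K=[0.6845 0.2151; -0.0879 0.6145; 0.0064 0.6917]  nu=[5.7759, -7.8799]  x^+=[1.6673, -1.3934, 1.2015]  P^+=[0.1811 0.0271 0.3051; 0.0271 0.1771 0.0713; 0.3051 0.0713 1.9312]
step 5: x^-=[2.2021, -1.0805, 0.9511]  P^-=[0.5511 0.1439 0.5770; 0.1439 0.5593 0.5893; 0.5770 0.5893 2.9300]  S=[0.6321 0.0154; 0.0154 0.9798]  K=[0.6882 0.2386; -0.0866 0.6214; 0.0295 0.8271]  nu=[-5.0239, -0.0533]  x^+=[-1.2681, -0.6784, 0.7586]  P^+=[0.1909 0.0300 0.3619; 0.0300 0.1779 0.0882; 0.3619 0.0882 2.2585]

P_post[2,1] = 0.0882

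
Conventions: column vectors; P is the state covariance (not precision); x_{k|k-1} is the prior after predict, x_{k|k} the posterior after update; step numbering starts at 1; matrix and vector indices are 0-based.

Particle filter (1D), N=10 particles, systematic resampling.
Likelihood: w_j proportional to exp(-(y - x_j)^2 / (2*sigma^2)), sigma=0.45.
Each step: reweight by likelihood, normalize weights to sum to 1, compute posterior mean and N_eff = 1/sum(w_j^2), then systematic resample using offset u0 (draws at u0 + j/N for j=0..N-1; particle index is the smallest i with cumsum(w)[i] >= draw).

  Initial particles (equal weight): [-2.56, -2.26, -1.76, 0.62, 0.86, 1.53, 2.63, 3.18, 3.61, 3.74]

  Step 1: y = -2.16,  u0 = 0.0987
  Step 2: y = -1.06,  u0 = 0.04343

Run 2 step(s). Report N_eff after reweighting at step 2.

step 1: w=[0.2900, 0.4200, 0.2900, 0.0000, 0.0000, 0.0000, 0.0000, 0.0000, 0.0000, 0.0000]  mean=-2.2020  Neff=2.9019  idx=[0, 0, 1, 1, 1, 1, 1, 2, 2, 2]
step 2: w=[0.0037, 0.0037, 0.0273, 0.0273, 0.0273, 0.0273, 0.0273, 0.2853, 0.2853, 0.2853]  mean=-1.8342  Neff=4.0325  idx=[3, 6, 7, 7, 8, 8, 8, 9, 9, 9]

N_eff = 4.0325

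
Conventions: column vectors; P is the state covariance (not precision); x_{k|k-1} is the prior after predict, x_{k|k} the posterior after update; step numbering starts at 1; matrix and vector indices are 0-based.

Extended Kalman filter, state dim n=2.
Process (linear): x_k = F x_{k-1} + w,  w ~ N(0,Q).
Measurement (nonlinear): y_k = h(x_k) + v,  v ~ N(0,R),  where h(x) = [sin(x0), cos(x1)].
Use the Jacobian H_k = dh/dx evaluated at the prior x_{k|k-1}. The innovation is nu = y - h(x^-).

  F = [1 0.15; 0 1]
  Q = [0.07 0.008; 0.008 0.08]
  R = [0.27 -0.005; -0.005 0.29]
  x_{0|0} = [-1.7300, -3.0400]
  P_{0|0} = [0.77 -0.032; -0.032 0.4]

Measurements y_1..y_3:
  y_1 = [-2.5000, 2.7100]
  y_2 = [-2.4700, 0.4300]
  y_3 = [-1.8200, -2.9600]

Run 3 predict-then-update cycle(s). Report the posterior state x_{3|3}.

x_post = [-1.8146, -3.2198]

step 1: x^-=[-2.1860, -3.0400]  P^-=[0.8394 0.0360; 0.0360 0.4800]  H_jac=[-0.5771 0.0000; 0.0000 0.1014]  S=[0.5496 -0.0071; -0.0071 0.2949]  K=[-0.8816 -0.0089; -0.0357 0.1642]  nu=[-1.6833, 3.7048]  x^+=[-0.7348, -2.3716]  P^+=[0.4124 0.0181; 0.0181 0.4713]
step 2: x^-=[-1.0906, -2.3716]  P^-=[0.4984 0.0968; 0.0968 0.5513]  H_jac=[0.4620 0.0000; 0.0000 0.6961]  S=[0.3764 0.0261; 0.0261 0.5571]  K=[0.6053 0.0926; 0.0712 0.6854]  nu=[-1.5831, 1.1479]  x^+=[-1.9426, -1.6975]  P^+=[0.3528 0.0342; 0.0342 0.2850]
step 3: x^-=[-2.1973, -1.6975]  P^-=[0.4395 0.0850; 0.0850 0.3650]  H_jac=[-0.5863 0.0000; 0.0000 0.9920]  S=[0.4211 -0.0544; -0.0544 0.6492]  K=[-0.6017 0.0794; -0.0467 0.5539]  nu=[-1.0099, -2.8336]  x^+=[-1.8146, -3.2198]  P^+=[0.2778 0.0262; 0.0262 0.1622]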